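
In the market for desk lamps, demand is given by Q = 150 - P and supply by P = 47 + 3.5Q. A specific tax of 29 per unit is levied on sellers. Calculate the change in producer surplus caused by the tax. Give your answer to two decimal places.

-443.59

Rewriting demand in inverse form: P = 150 - Q.
Pre-tax equilibrium: 150 - Q = 47 + 3.5Q gives Q* = 22.8889, P* = 127.1111.
A tax on sellers shifts supply up by 29: 150 - Q = 47 + 3.5Q + 29, so Q_t = 16.4444. Buyers pay P_b = 133.5556; sellers receive P_s = P_b - 29 = 104.5556.
Producers lose the trapezoid between P_s and P* out to Q_t plus the triangle from Q_t to Q*: change in PS = 473.2346 - 916.8272 = -443.5926.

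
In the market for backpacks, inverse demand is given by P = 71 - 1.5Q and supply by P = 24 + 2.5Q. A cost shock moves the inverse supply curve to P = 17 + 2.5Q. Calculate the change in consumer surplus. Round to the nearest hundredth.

Initial equilibrium: Q_0 = 11.75, P_0 = 53.375; CS_0 = (1/2)(11.75)(17.625) = 103.5469, PS_0 = (1/2)(11.75)(29.375) = 172.5781.
New equilibrium: 71 - 1.5Q = 17 + 2.5Q gives Q_1 = 13.5, P_1 = 50.75; CS_1 = 136.6875, PS_1 = 227.8125.
Change in consumer surplus = 136.6875 - 103.5469 = 33.1406.

33.14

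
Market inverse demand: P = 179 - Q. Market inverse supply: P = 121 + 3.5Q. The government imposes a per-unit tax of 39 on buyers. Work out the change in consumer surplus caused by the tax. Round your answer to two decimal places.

Pre-tax equilibrium: 179 - Q = 121 + 3.5Q gives Q* = 12.8889, P* = 166.1111.
A tax on buyers shifts demand down by 39: (179 - 39) - Q = 121 + 3.5Q, so Q_t = 4.2222. Buyers pay P_b = 174.7778; sellers receive P_s = P_b - 39 = 135.7778.
Consumers lose the trapezoid between P* and P_b out to Q_t plus the triangle from Q_t to Q*: change in CS = 8.9136 - 83.0617 = -74.1481.

-74.15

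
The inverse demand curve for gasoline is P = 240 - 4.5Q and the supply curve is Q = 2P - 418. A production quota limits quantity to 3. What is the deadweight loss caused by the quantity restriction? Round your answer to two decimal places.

Rewriting supply in inverse form: P = 209 + 0.5Q.
Unrestricted equilibrium: Q* = (240 - 209)/(4.5 + 0.5) = 6.2.
At Q = 3 the demand price is 240 - 4.5(3) = 226.5 and the supply price is 209 + 0.5(3) = 210.5.
Deadweight loss is the triangle between the curves from 3 to 6.2: (1/2)(226.5 - 210.5)(6.2 - 3) = 25.6.

25.60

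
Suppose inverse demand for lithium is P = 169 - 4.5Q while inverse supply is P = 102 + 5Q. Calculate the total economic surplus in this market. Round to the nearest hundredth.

Equilibrium: 169 - 4.5Q = 102 + 5Q, so Q* = 7.0526 and P* = 137.2632.
Total surplus is the full triangle between the curves from 0 to Q*: (1/2)(7.0526)(169 - 102) = 236.2632.

236.26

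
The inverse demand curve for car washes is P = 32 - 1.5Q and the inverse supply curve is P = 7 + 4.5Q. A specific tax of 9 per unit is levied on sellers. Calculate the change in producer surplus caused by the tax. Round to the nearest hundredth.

Pre-tax equilibrium: 32 - 1.5Q = 7 + 4.5Q gives Q* = 4.1667, P* = 25.75.
With the tax, sellers need 9 more per unit: 32 - 1.5Q = 7 + 4.5Q + 9, so Q_t = 2.6667. Buyers pay P_b = 28; sellers receive P_s = P_b - 9 = 19.
PS falls from (1/2)(4.1667)(18.75) = 39.0625 to (1/2)(2.6667)(12) = 16, a change of -23.0625.

-23.06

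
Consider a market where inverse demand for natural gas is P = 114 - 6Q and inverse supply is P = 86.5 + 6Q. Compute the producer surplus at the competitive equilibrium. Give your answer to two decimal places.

15.76

Setting demand equal to supply, 27.5 = 12Q, so Q* = 2.2917 and P* = 100.25.
PS is the area between P* and the supply curve from 0 to Q*: (1/2)(2.2917)(13.75) = 15.7552.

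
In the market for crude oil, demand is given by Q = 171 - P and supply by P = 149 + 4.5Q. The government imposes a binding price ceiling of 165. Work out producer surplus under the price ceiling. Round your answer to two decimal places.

28.44

Rewriting demand in inverse form: P = 171 - Q.
Without the control, 171 - Q = 149 + 4.5Q so Q* = 4 and P* = 167.
At the ceiling price 165, quantity supplied is (165 - 149)/4.5 = 3.5556; supply is the short side, so Q = 3.5556 trades at P = 165.
PS is the triangle above supply below 165: (1/2)(3.5556)(165 - 149) = 28.4444.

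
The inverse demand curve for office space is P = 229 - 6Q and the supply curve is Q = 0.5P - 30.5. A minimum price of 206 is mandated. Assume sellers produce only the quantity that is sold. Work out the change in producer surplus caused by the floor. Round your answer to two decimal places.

100.14

Rewriting supply in inverse form: P = 61 + 2Q.
Free-market equilibrium: 229 - 6Q = 61 + 2Q gives Q* = 21, P* = 103.
At P = 206, buyers demand (229 - 206)/6 = 3.8333 while sellers would supply more, so the quantity traded is 3.8333 at price 206.
PS goes from (1/2)(21)(42) = 441 to 541.1389 (computed as (206 - 61)(3.8333) - (1/2)(2)(3.8333)^2), a change of 100.1389.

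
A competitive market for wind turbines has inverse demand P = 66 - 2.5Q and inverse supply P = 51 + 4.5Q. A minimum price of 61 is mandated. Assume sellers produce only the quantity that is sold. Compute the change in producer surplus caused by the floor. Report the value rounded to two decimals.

0.67

Without the control, 66 - 2.5Q = 51 + 4.5Q so Q* = 2.1429 and P* = 60.6429.
At the floor price 61, quantity demanded is (66 - 61)/2.5 = 2; demand is the short side, so Q = 2 trades at P = 61.
PS goes from (1/2)(2.1429)(9.6429) = 10.3316 to 11 (computed as (61 - 51)(2) - (1/2)(4.5)(2)^2), a change of 0.6684.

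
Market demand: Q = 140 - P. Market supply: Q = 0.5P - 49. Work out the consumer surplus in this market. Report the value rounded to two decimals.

Rewriting demand in inverse form: P = 140 - Q.
Rewriting supply in inverse form: P = 98 + 2Q.
Setting demand equal to supply, 42 = 3Q, so Q* = 14 and P* = 126.
CS is the area between the demand curve and P* from 0 to Q*: (1/2)(14)(14) = 98.

98.00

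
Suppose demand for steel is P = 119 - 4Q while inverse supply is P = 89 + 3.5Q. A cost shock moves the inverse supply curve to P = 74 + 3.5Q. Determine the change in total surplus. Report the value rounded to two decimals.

Initial equilibrium: Q_0 = 4, P_0 = 103; CS_0 = (1/2)(4)(16) = 32, PS_0 = (1/2)(4)(14) = 28.
New equilibrium: 119 - 4Q = 74 + 3.5Q gives Q_1 = 6, P_1 = 95; CS_1 = 72, PS_1 = 63.
Change in total surplus = (72 + 63) - (32 + 28) = 75.

75.00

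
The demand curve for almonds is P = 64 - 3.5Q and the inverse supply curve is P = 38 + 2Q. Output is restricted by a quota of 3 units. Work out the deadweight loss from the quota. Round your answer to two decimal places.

8.20

Unrestricted equilibrium: Q* = (64 - 38)/(3.5 + 2) = 4.7273.
At Q = 3 the demand price is 64 - 3.5(3) = 53.5 and the supply price is 38 + 2(3) = 44.
Deadweight loss is the triangle between the curves from 3 to 4.7273: (1/2)(53.5 - 44)(4.7273 - 3) = 8.2045.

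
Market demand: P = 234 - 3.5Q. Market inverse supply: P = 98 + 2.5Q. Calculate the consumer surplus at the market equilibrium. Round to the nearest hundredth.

899.11

Equilibrium: 234 - 3.5Q = 98 + 2.5Q, so Q* = 22.6667 and P* = 154.6667.
Consumer surplus is the triangle under demand above P*: (1/2)(22.6667)(234 - 154.6667) = (1/2)(22.6667)(79.3333) = 899.1111.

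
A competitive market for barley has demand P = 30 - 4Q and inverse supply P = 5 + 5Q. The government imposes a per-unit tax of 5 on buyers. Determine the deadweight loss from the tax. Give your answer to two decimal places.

1.39

Without the tax, 30 - 4Q = 5 + 5Q so Q* = 2.7778 and P* = 18.8889.
With the tax, buyers' net willingness to pay falls by 5: (30 - 5) - 4Q = 5 + 5Q, so Q_t = 2.2222. Buyers pay P_b = 21.1111; sellers receive P_s = P_b - 5 = 16.1111.
The welfare triangle lost has base Q* - Q_t = 0.5556 and height t = 5, so DWL = (1/2)(0.5556)(5) = 1.3889.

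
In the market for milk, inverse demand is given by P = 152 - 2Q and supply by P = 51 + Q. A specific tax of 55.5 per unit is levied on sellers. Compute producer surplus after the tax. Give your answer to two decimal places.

Pre-tax equilibrium: 152 - 2Q = 51 + Q gives Q* = 33.6667, P* = 84.6667.
A tax on sellers shifts supply up by 55.5: 152 - 2Q = 51 + Q + 55.5, so Q_t = 15.1667. Buyers pay P_b = 121.6667; sellers receive P_s = P_b - 55.5 = 66.1667.
PS = (1/2)(Q_t)(P_s - 51) = (1/2)(15.1667)(15.1667) = 115.0139.

115.01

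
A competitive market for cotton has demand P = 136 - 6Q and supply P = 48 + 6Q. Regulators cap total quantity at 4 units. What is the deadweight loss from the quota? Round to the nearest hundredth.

66.67

Without the quota, 136 - 6Q = 48 + 6Q gives Q* = 7.3333.
At Q = 4 the demand price is 136 - 6(4) = 112 and the supply price is 48 + 6(4) = 72.
DWL = (1/2)(gap between curves at 4) x (Q* - 4) = (1/2)(40)(3.3333) = 66.6667.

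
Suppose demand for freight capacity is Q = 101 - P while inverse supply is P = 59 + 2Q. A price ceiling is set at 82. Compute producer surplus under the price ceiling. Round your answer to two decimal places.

Rewriting demand in inverse form: P = 101 - Q.
Without the control, 101 - Q = 59 + 2Q so Q* = 14 and P* = 87.
At P = 82, sellers supply (82 - 59)/2 = 11.5 while buyers want more, so the quantity traded is 11.5 at price 82.
PS is the triangle above supply below 82: (1/2)(11.5)(82 - 59) = 132.25.

132.25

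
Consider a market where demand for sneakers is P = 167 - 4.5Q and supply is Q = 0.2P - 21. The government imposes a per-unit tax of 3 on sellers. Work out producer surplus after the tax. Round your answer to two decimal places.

96.43

Rewriting supply in inverse form: P = 105 + 5Q.
Without the tax, 167 - 4.5Q = 105 + 5Q so Q* = 6.5263 and P* = 137.6316.
A tax on sellers shifts supply up by 3: 167 - 4.5Q = 105 + 5Q + 3, so Q_t = 6.2105. Buyers pay P_b = 139.0526; sellers receive P_s = P_b - 3 = 136.0526.
PS = (1/2)(Q_t)(P_s - 105) = (1/2)(6.2105)(31.0526) = 96.4266.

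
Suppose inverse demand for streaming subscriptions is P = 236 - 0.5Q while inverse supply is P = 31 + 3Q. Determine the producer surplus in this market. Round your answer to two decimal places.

5145.92

Equilibrium: 236 - 0.5Q = 31 + 3Q, so Q* = 58.5714 and P* = 206.7143.
PS is the area between P* and the supply curve from 0 to Q*: (1/2)(58.5714)(175.7143) = 5145.9184.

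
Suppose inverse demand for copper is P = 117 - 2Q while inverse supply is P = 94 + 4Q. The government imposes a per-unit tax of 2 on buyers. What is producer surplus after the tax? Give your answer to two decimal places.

24.50

Without the tax, 117 - 2Q = 94 + 4Q so Q* = 3.8333 and P* = 109.3333.
With the tax, buyers' net willingness to pay falls by 2: (117 - 2) - 2Q = 94 + 4Q, so Q_t = 3.5. Buyers pay P_b = 110; sellers receive P_s = P_b - 2 = 108.
Producer surplus is the triangle above supply below P_s: (1/2)(3.5)(108 - 94) = 24.5.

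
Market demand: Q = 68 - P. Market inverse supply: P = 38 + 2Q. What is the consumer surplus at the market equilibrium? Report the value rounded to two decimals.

Rewriting demand in inverse form: P = 68 - Q.
Equilibrium: 68 - Q = 38 + 2Q, so Q* = 10 and P* = 58.
Consumer surplus is the triangle under demand above P*: (1/2)(10)(68 - 58) = (1/2)(10)(10) = 50.

50.00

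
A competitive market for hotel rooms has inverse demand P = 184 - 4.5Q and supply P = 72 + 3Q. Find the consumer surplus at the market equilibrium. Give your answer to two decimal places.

Setting demand equal to supply, 112 = 7.5Q, so Q* = 14.9333 and P* = 116.8.
Consumer surplus is the triangle under demand above P*: (1/2)(14.9333)(184 - 116.8) = (1/2)(14.9333)(67.2) = 501.76.

501.76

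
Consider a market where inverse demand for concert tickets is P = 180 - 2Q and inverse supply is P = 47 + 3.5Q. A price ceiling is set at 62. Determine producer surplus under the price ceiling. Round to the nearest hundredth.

Without the control, 180 - 2Q = 47 + 3.5Q so Q* = 24.1818 and P* = 131.6364.
At P = 62, sellers supply (62 - 47)/3.5 = 4.2857 while buyers want more, so the quantity traded is 4.2857 at price 62.
PS is the triangle above supply below 62: (1/2)(4.2857)(62 - 47) = 32.1429.

32.14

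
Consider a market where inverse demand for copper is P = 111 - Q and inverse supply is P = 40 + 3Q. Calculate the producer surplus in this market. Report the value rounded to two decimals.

472.59

Setting demand equal to supply, 71 = 4Q, so Q* = 17.75 and P* = 93.25.
The supply curve's price intercept is 40, so PS = (1/2)(Q*)(P* - 40) = (1/2)(17.75)(53.25) = 472.5938.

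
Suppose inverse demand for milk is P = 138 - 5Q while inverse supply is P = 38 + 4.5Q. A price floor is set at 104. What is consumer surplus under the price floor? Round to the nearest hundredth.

115.60

Free-market equilibrium: 138 - 5Q = 38 + 4.5Q gives Q* = 10.5263, P* = 85.3684.
At the floor price 104, quantity demanded is (138 - 104)/5 = 6.8; demand is the short side, so Q = 6.8 trades at P = 104.
CS is the triangle under demand above 104: (1/2)(6.8)(138 - 104) = 115.6.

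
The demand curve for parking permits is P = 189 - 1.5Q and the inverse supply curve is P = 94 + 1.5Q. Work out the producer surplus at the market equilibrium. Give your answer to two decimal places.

Setting demand equal to supply, 95 = 3Q, so Q* = 31.6667 and P* = 141.5.
The supply curve's price intercept is 94, so PS = (1/2)(Q*)(P* - 94) = (1/2)(31.6667)(47.5) = 752.0833.

752.08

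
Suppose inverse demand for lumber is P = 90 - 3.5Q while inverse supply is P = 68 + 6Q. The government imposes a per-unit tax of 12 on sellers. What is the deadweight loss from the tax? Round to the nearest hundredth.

7.58

Without the tax, 90 - 3.5Q = 68 + 6Q so Q* = 2.3158 and P* = 81.8947.
A tax on sellers shifts supply up by 12: 90 - 3.5Q = 68 + 6Q + 12, so Q_t = 1.0526. Buyers pay P_b = 86.3158; sellers receive P_s = P_b - 12 = 74.3158.
The welfare triangle lost has base Q* - Q_t = 1.2632 and height t = 12, so DWL = (1/2)(1.2632)(12) = 7.5789.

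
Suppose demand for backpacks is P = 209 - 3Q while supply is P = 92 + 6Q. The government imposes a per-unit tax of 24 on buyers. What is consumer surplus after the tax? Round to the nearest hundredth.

Without the tax, 209 - 3Q = 92 + 6Q so Q* = 13 and P* = 170.
A tax on buyers shifts demand down by 24: (209 - 24) - 3Q = 92 + 6Q, so Q_t = 10.3333. Buyers pay P_b = 178; sellers receive P_s = P_b - 24 = 154.
Consumer surplus is the triangle under demand above P_b: (1/2)(10.3333)(209 - 178) = 160.1667.

160.17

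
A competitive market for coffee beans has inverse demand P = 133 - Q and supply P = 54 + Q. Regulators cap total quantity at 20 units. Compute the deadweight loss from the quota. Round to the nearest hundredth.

380.25

Unrestricted equilibrium: Q* = (133 - 54)/(1 + 1) = 39.5.
At Q = 20 the demand price is 133 - (20) = 113 and the supply price is 54 + (20) = 74.
DWL = (1/2)(gap between curves at 20) x (Q* - 20) = (1/2)(39)(19.5) = 380.25.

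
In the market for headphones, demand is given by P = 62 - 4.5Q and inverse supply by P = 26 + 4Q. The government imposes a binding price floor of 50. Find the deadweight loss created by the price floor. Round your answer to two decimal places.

10.46

Without the control, 62 - 4.5Q = 26 + 4Q so Q* = 4.2353 and P* = 42.9412.
At P = 50, buyers demand (62 - 50)/4.5 = 2.6667 while sellers would supply more, so the quantity traded is 2.6667 at price 50.
The lost-trades triangle has base Q* - 2.6667 = 1.5686 and height equal to the gap between the curves at Q = 2.6667, which is 50 - 36.6667 = 13.3333. DWL = (1/2)(1.5686)(13.3333) = 10.4575.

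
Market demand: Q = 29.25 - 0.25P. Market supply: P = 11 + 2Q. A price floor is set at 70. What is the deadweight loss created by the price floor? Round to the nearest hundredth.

105.02

Rewriting demand in inverse form: P = 117 - 4Q.
Without the control, 117 - 4Q = 11 + 2Q so Q* = 17.6667 and P* = 46.3333.
At P = 70, buyers demand (117 - 70)/4 = 11.75 while sellers would supply more, so the quantity traded is 11.75 at price 70.
At Q = 11.75 the demand price is 70 and the supply price is 34.5. Deadweight loss is the triangle between the curves from 11.75 to 17.6667: (1/2)(70 - 34.5)(17.6667 - 11.75) = 105.0208.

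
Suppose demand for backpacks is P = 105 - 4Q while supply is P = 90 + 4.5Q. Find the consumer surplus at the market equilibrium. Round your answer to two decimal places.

Setting demand equal to supply, 15 = 8.5Q, so Q* = 1.7647 and P* = 97.9412.
Consumer surplus is the triangle under demand above P*: (1/2)(1.7647)(105 - 97.9412) = (1/2)(1.7647)(7.0588) = 6.2284.

6.23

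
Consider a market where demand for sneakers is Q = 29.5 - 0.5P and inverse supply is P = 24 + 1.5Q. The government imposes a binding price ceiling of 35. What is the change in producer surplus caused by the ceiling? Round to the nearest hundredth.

Rewriting demand in inverse form: P = 59 - 2Q.
Without the control, 59 - 2Q = 24 + 1.5Q so Q* = 10 and P* = 39.
At the ceiling price 35, quantity supplied is (35 - 24)/1.5 = 7.3333; supply is the short side, so Q = 7.3333 trades at P = 35.
PS goes from (1/2)(10)(15) = 75 to 40.3333 (computed as (35 - 24)(7.3333) - (1/2)(1.5)(7.3333)^2), a change of -34.6667.

-34.67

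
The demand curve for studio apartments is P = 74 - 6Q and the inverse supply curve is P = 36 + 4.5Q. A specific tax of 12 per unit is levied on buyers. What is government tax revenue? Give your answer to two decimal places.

29.71

Without the tax, 74 - 6Q = 36 + 4.5Q so Q* = 3.619 and P* = 52.2857.
A tax on buyers shifts demand down by 12: (74 - 12) - 6Q = 36 + 4.5Q, so Q_t = 2.4762. Buyers pay P_b = 59.1429; sellers receive P_s = P_b - 12 = 47.1429.
Tax revenue = t x Q_t = 12 x 2.4762 = 29.7143.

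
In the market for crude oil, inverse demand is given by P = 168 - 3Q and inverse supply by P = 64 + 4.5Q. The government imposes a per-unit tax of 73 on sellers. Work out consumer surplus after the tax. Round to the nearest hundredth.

Without the tax, 168 - 3Q = 64 + 4.5Q so Q* = 13.8667 and P* = 126.4.
With the tax, sellers need 73 more per unit: 168 - 3Q = 64 + 4.5Q + 73, so Q_t = 4.1333. Buyers pay P_b = 155.6; sellers receive P_s = P_b - 73 = 82.6.
Consumer surplus is the triangle under demand above P_b: (1/2)(4.1333)(168 - 155.6) = 25.6267.

25.63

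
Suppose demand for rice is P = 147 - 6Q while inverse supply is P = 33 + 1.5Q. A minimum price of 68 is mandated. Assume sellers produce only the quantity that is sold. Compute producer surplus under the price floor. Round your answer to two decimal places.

330.81

Without the control, 147 - 6Q = 33 + 1.5Q so Q* = 15.2 and P* = 55.8.
At the floor price 68, quantity demanded is (147 - 68)/6 = 13.1667; demand is the short side, so Q = 13.1667 trades at P = 68.
The supply price at Q = 13.1667 is 52.75. PS is the trapezoid between 68 and supply over [0, 13.1667]: (1/2)[(68 - 33) + (68 - 52.75)](13.1667) = 330.8125.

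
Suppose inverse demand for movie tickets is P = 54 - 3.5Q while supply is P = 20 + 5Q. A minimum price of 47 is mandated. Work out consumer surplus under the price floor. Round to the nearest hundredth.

Without the control, 54 - 3.5Q = 20 + 5Q so Q* = 4 and P* = 40.
At the floor price 47, quantity demanded is (54 - 47)/3.5 = 2; demand is the short side, so Q = 2 trades at P = 47.
CS is the triangle under demand above 47: (1/2)(2)(54 - 47) = 7.

7.00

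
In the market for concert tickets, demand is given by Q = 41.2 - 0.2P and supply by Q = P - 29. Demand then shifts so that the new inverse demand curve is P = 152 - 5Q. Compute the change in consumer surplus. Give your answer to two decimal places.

-1125.00

Rewriting demand in inverse form: P = 206 - 5Q.
Rewriting supply in inverse form: P = 29 + Q.
Initial equilibrium: Q_0 = 29.5, P_0 = 58.5; CS_0 = (1/2)(29.5)(147.5) = 2175.625, PS_0 = (1/2)(29.5)(29.5) = 435.125.
New equilibrium: 152 - 5Q = 29 + Q gives Q_1 = 20.5, P_1 = 49.5; CS_1 = 1050.625, PS_1 = 210.125.
Change in consumer surplus = 1050.625 - 2175.625 = -1125.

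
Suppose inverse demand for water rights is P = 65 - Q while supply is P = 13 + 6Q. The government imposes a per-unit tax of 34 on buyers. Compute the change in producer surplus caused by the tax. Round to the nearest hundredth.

-145.71

Pre-tax equilibrium: 65 - Q = 13 + 6Q gives Q* = 7.4286, P* = 57.5714.
With the tax, buyers' net willingness to pay falls by 34: (65 - 34) - Q = 13 + 6Q, so Q_t = 2.5714. Buyers pay P_b = 62.4286; sellers receive P_s = P_b - 34 = 28.4286.
PS falls from (1/2)(7.4286)(44.5714) = 165.551 to (1/2)(2.5714)(15.4286) = 19.8367, a change of -145.7143.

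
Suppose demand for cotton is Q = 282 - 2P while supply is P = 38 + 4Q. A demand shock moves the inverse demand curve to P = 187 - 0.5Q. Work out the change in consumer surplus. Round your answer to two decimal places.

143.11

Rewriting demand in inverse form: P = 141 - 0.5Q.
Initial equilibrium: Q_0 = 22.8889, P_0 = 129.5556; CS_0 = (1/2)(22.8889)(11.4444) = 130.9753, PS_0 = (1/2)(22.8889)(91.5556) = 1047.8025.
New equilibrium: 187 - 0.5Q = 38 + 4Q gives Q_1 = 33.1111, P_1 = 170.4444; CS_1 = 274.0864, PS_1 = 2192.6914.
Change in consumer surplus = 274.0864 - 130.9753 = 143.1111.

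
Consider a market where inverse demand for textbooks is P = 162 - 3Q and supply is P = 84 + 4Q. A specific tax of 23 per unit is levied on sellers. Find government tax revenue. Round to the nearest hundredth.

Pre-tax equilibrium: 162 - 3Q = 84 + 4Q gives Q* = 11.1429, P* = 128.5714.
With the tax, sellers need 23 more per unit: 162 - 3Q = 84 + 4Q + 23, so Q_t = 7.8571. Buyers pay P_b = 138.4286; sellers receive P_s = P_b - 23 = 115.4286.
Tax revenue = t x Q_t = 23 x 7.8571 = 180.7143.

180.71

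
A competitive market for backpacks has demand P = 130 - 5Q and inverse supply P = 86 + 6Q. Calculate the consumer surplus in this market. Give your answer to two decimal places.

40.00

Set 130 - 5Q = 86 + 6Q, which gives 44 = 11Q, so Q* = 4 and P* = 130 - 5(4) = 110.
The demand choke price is 130, so CS = (1/2)(Q*)(130 - P*) = (1/2)(4)(20) = 40.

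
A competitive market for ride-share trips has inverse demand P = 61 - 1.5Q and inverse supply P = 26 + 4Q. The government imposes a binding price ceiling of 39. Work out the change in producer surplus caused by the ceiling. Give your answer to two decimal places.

Free-market equilibrium: 61 - 1.5Q = 26 + 4Q gives Q* = 6.3636, P* = 51.4545.
At P = 39, sellers supply (39 - 26)/4 = 3.25 while buyers want more, so the quantity traded is 3.25 at price 39.
PS goes from (1/2)(6.3636)(25.4545) = 80.9917 to 21.125 (computed as (39 - 26)(3.25) - (1/2)(4)(3.25)^2), a change of -59.8667.

-59.87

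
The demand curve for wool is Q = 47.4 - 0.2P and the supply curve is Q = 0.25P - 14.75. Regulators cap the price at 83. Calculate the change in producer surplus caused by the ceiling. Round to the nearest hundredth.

-710.32

Rewriting demand in inverse form: P = 237 - 5Q.
Rewriting supply in inverse form: P = 59 + 4Q.
Without the control, 237 - 5Q = 59 + 4Q so Q* = 19.7778 and P* = 138.1111.
At the ceiling price 83, quantity supplied is (83 - 59)/4 = 6; supply is the short side, so Q = 6 trades at P = 83.
PS goes from (1/2)(19.7778)(79.1111) = 782.321 to 72 (computed as (83 - 59)(6) - (1/2)(4)(6)^2), a change of -710.321.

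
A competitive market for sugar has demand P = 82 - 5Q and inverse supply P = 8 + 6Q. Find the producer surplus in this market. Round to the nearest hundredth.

Equilibrium: 82 - 5Q = 8 + 6Q, so Q* = 6.7273 and P* = 48.3636.
Producer surplus is the triangle above supply below P*: (1/2)(6.7273)(48.3636 - 8) = (1/2)(6.7273)(40.3636) = 135.7686.

135.77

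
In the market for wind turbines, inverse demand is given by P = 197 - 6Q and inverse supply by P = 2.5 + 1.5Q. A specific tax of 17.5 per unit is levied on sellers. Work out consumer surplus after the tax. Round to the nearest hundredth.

Pre-tax equilibrium: 197 - 6Q = 2.5 + 1.5Q gives Q* = 25.9333, P* = 41.4.
A tax on sellers shifts supply up by 17.5: 197 - 6Q = 2.5 + 1.5Q + 17.5, so Q_t = 23.6. Buyers pay P_b = 55.4; sellers receive P_s = P_b - 17.5 = 37.9.
Consumer surplus is the triangle under demand above P_b: (1/2)(23.6)(197 - 55.4) = 1670.88.

1670.88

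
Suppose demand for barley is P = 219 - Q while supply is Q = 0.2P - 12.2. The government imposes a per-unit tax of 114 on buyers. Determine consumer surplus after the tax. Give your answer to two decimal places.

Rewriting supply in inverse form: P = 61 + 5Q.
Without the tax, 219 - Q = 61 + 5Q so Q* = 26.3333 and P* = 192.6667.
With the tax, buyers' net willingness to pay falls by 114: (219 - 114) - Q = 61 + 5Q, so Q_t = 7.3333. Buyers pay P_b = 211.6667; sellers receive P_s = P_b - 114 = 97.6667.
CS = (1/2)(Q_t)(219 - P_b) = (1/2)(7.3333)(7.3333) = 26.8889.

26.89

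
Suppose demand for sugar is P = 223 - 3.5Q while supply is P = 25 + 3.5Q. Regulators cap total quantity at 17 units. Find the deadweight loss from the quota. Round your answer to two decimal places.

Unrestricted equilibrium: Q* = (223 - 25)/(3.5 + 3.5) = 28.2857.
At Q = 17 the demand price is 223 - 3.5(17) = 163.5 and the supply price is 25 + 3.5(17) = 84.5.
DWL = (1/2)(gap between curves at 17) x (Q* - 17) = (1/2)(79)(11.2857) = 445.7857.

445.79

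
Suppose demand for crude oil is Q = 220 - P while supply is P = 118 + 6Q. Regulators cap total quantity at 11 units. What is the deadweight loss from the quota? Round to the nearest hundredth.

Rewriting demand in inverse form: P = 220 - Q.
Unrestricted equilibrium: Q* = (220 - 118)/(1 + 6) = 14.5714.
At Q = 11 the demand price is 220 - (11) = 209 and the supply price is 118 + 6(11) = 184.
DWL = (1/2)(gap between curves at 11) x (Q* - 11) = (1/2)(25)(3.5714) = 44.6429.

44.64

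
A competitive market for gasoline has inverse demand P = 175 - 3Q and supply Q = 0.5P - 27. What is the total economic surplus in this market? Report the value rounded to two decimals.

Rewriting supply in inverse form: P = 54 + 2Q.
Setting demand equal to supply, 121 = 5Q, so Q* = 24.2 and P* = 102.4.
CS = (1/2)(24.2)(72.6) = 878.46 and PS = (1/2)(24.2)(48.4) = 585.64, so total surplus = 1464.1.

1464.10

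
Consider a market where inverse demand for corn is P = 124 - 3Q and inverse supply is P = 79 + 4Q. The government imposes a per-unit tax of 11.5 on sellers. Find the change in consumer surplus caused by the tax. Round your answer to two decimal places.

-27.64

Pre-tax equilibrium: 124 - 3Q = 79 + 4Q gives Q* = 6.4286, P* = 104.7143.
A tax on sellers shifts supply up by 11.5: 124 - 3Q = 79 + 4Q + 11.5, so Q_t = 4.7857. Buyers pay P_b = 109.6429; sellers receive P_s = P_b - 11.5 = 98.1429.
Consumers lose the trapezoid between P* and P_b out to Q_t plus the triangle from Q_t to Q*: change in CS = 34.3546 - 61.9898 = -27.6352.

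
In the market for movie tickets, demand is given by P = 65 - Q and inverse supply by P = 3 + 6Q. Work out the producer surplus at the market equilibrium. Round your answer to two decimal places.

235.35

Set 65 - Q = 3 + 6Q, which gives 62 = 7Q, so Q* = 8.8571 and P* = 65 - (8.8571) = 56.1429.
PS is the area between P* and the supply curve from 0 to Q*: (1/2)(8.8571)(53.1429) = 235.3469.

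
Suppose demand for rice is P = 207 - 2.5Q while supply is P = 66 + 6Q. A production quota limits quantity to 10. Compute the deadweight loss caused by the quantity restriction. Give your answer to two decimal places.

Without the quota, 207 - 2.5Q = 66 + 6Q gives Q* = 16.5882.
At Q = 10 the demand price is 207 - 2.5(10) = 182 and the supply price is 66 + 6(10) = 126.
DWL = (1/2)(gap between curves at 10) x (Q* - 10) = (1/2)(56)(6.5882) = 184.4706.

184.47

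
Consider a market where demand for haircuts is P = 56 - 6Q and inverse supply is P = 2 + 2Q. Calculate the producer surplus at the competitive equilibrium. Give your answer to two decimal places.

45.56

Setting demand equal to supply, 54 = 8Q, so Q* = 6.75 and P* = 15.5.
Producer surplus is the triangle above supply below P*: (1/2)(6.75)(15.5 - 2) = (1/2)(6.75)(13.5) = 45.5625.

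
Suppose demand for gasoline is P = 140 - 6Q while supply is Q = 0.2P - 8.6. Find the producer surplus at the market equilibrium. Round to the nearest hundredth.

Rewriting supply in inverse form: P = 43 + 5Q.
Setting demand equal to supply, 97 = 11Q, so Q* = 8.8182 and P* = 87.0909.
Producer surplus is the triangle above supply below P*: (1/2)(8.8182)(87.0909 - 43) = (1/2)(8.8182)(44.0909) = 194.4008.

194.40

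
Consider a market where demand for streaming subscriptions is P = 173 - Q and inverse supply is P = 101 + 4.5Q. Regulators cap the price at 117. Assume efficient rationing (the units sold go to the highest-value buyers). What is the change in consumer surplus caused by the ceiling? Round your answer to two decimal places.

107.10

Without the control, 173 - Q = 101 + 4.5Q so Q* = 13.0909 and P* = 159.9091.
At the ceiling price 117, quantity supplied is (117 - 101)/4.5 = 3.5556; supply is the short side, so Q = 3.5556 trades at P = 117.
CS goes from (1/2)(13.0909)(13.0909) = 85.686 to 192.7901 (computed as (173 - 117)(3.5556) - (1/2)(1)(3.5556)^2), a change of 107.1042.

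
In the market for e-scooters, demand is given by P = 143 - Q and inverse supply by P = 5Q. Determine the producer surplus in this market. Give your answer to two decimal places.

Setting demand equal to supply, 143 = 6Q, so Q* = 23.8333 and P* = 119.1667.
The supply curve's price intercept is 0, so PS = (1/2)(Q*)(P* - 0) = (1/2)(23.8333)(119.1667) = 1420.0694.

1420.07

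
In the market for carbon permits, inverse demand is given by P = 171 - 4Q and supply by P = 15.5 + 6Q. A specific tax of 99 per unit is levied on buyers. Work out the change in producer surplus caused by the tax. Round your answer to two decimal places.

Without the tax, 171 - 4Q = 15.5 + 6Q so Q* = 15.55 and P* = 108.8.
A tax on buyers shifts demand down by 99: (171 - 99) - 4Q = 15.5 + 6Q, so Q_t = 5.65. Buyers pay P_b = 148.4; sellers receive P_s = P_b - 99 = 49.4.
PS falls from (1/2)(15.55)(93.3) = 725.4075 to (1/2)(5.65)(33.9) = 95.7675, a change of -629.64.

-629.64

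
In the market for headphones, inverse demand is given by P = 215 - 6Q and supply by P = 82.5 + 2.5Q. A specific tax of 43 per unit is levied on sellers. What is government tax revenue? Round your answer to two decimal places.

Pre-tax equilibrium: 215 - 6Q = 82.5 + 2.5Q gives Q* = 15.5882, P* = 121.4706.
With the tax, sellers need 43 more per unit: 215 - 6Q = 82.5 + 2.5Q + 43, so Q_t = 10.5294. Buyers pay P_b = 151.8235; sellers receive P_s = P_b - 43 = 108.8235.
Revenue is the tax times quantity traded: 43 x 10.5294 = 452.7647.

452.76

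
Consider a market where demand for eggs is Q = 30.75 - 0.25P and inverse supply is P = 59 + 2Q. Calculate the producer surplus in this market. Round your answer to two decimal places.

Rewriting demand in inverse form: P = 123 - 4Q.
Set 123 - 4Q = 59 + 2Q, which gives 64 = 6Q, so Q* = 10.6667 and P* = 123 - 4(10.6667) = 80.3333.
PS is the area between P* and the supply curve from 0 to Q*: (1/2)(10.6667)(21.3333) = 113.7778.

113.78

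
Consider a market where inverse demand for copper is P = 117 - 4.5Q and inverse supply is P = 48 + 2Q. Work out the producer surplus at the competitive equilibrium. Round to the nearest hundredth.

Equilibrium: 117 - 4.5Q = 48 + 2Q, so Q* = 10.6154 and P* = 69.2308.
Producer surplus is the triangle above supply below P*: (1/2)(10.6154)(69.2308 - 48) = (1/2)(10.6154)(21.2308) = 112.6864.

112.69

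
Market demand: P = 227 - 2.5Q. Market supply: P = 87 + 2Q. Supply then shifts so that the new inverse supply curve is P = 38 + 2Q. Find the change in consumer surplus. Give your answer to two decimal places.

995.12

Initial equilibrium: Q_0 = 31.1111, P_0 = 149.2222; CS_0 = (1/2)(31.1111)(77.7778) = 1209.8765, PS_0 = (1/2)(31.1111)(62.2222) = 967.9012.
New equilibrium: 227 - 2.5Q = 38 + 2Q gives Q_1 = 42, P_1 = 122; CS_1 = 2205, PS_1 = 1764.
Change in consumer surplus = 2205 - 1209.8765 = 995.1235.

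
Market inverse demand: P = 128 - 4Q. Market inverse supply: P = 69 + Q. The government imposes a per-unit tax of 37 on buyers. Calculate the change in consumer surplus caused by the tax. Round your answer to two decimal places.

Pre-tax equilibrium: 128 - 4Q = 69 + Q gives Q* = 11.8, P* = 80.8.
A tax on buyers shifts demand down by 37: (128 - 37) - 4Q = 69 + Q, so Q_t = 4.4. Buyers pay P_b = 110.4; sellers receive P_s = P_b - 37 = 73.4.
CS falls from (1/2)(11.8)(47.2) = 278.48 to (1/2)(4.4)(17.6) = 38.72, a change of -239.76.

-239.76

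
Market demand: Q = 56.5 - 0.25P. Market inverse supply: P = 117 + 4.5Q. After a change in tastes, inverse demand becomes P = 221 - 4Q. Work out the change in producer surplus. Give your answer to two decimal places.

Rewriting demand in inverse form: P = 226 - 4Q.
Initial equilibrium: Q_0 = 12.8235, P_0 = 174.7059; CS_0 = (1/2)(12.8235)(51.2941) = 328.8858, PS_0 = (1/2)(12.8235)(57.7059) = 369.9965.
New equilibrium: 221 - 4Q = 117 + 4.5Q gives Q_1 = 12.2353, P_1 = 172.0588; CS_1 = 299.4048, PS_1 = 336.8304.
Change in producer surplus = 336.8304 - 369.9965 = -33.1661.

-33.17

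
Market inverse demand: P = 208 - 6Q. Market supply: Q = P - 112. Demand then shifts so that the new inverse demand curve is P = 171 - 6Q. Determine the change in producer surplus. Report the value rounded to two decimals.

-58.52

Rewriting supply in inverse form: P = 112 + Q.
Initial equilibrium: Q_0 = 13.7143, P_0 = 125.7143; CS_0 = (1/2)(13.7143)(82.2857) = 564.2449, PS_0 = (1/2)(13.7143)(13.7143) = 94.0408.
New equilibrium: 171 - 6Q = 112 + Q gives Q_1 = 8.4286, P_1 = 120.4286; CS_1 = 213.1224, PS_1 = 35.5204.
Change in producer surplus = 35.5204 - 94.0408 = -58.5204.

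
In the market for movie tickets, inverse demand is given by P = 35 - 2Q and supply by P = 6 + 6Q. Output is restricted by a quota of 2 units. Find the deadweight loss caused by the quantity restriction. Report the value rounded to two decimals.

Without the quota, 35 - 2Q = 6 + 6Q gives Q* = 3.625.
At Q = 2 the demand price is 35 - 2(2) = 31 and the supply price is 6 + 6(2) = 18.
Deadweight loss is the triangle between the curves from 2 to 3.625: (1/2)(31 - 18)(3.625 - 2) = 10.5625.

10.56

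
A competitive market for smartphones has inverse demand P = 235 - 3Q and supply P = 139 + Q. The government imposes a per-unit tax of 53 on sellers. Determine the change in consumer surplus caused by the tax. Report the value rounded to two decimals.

-690.66

Without the tax, 235 - 3Q = 139 + Q so Q* = 24 and P* = 163.
A tax on sellers shifts supply up by 53: 235 - 3Q = 139 + Q + 53, so Q_t = 10.75. Buyers pay P_b = 202.75; sellers receive P_s = P_b - 53 = 149.75.
CS falls from (1/2)(24)(72) = 864 to (1/2)(10.75)(32.25) = 173.3438, a change of -690.6562.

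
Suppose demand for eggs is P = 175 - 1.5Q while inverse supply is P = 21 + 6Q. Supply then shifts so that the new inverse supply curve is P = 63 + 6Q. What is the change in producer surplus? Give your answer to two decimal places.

Initial equilibrium: Q_0 = 20.5333, P_0 = 144.2; CS_0 = (1/2)(20.5333)(30.8) = 316.2133, PS_0 = (1/2)(20.5333)(123.2) = 1264.8533.
New equilibrium: 175 - 1.5Q = 63 + 6Q gives Q_1 = 14.9333, P_1 = 152.6; CS_1 = 167.2533, PS_1 = 669.0133.
Change in producer surplus = 669.0133 - 1264.8533 = -595.84.

-595.84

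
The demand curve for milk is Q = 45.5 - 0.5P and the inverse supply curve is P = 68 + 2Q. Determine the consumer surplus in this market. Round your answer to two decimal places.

Rewriting demand in inverse form: P = 91 - 2Q.
Setting demand equal to supply, 23 = 4Q, so Q* = 5.75 and P* = 79.5.
CS is the area between the demand curve and P* from 0 to Q*: (1/2)(5.75)(11.5) = 33.0625.

33.06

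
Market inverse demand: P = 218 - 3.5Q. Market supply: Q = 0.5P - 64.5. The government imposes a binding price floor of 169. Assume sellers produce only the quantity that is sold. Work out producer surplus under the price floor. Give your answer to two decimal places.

364.00

Rewriting supply in inverse form: P = 129 + 2Q.
Free-market equilibrium: 218 - 3.5Q = 129 + 2Q gives Q* = 16.1818, P* = 161.3636.
At the floor price 169, quantity demanded is (218 - 169)/3.5 = 14; demand is the short side, so Q = 14 trades at P = 169.
The supply price at Q = 14 is 157. PS is the trapezoid between 169 and supply over [0, 14]: (1/2)[(169 - 129) + (169 - 157)](14) = 364.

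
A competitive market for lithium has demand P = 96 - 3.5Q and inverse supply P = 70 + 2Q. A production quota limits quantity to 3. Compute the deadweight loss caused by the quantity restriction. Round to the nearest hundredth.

8.20

Without the quota, 96 - 3.5Q = 70 + 2Q gives Q* = 4.7273.
At Q = 3 the demand price is 96 - 3.5(3) = 85.5 and the supply price is 70 + 2(3) = 76.
DWL = (1/2)(gap between curves at 3) x (Q* - 3) = (1/2)(9.5)(1.7273) = 8.2045.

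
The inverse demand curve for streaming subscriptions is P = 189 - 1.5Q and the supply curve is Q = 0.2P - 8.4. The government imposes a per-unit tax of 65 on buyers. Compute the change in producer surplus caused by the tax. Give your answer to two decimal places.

Rewriting supply in inverse form: P = 42 + 5Q.
Without the tax, 189 - 1.5Q = 42 + 5Q so Q* = 22.6154 and P* = 155.0769.
A tax on buyers shifts demand down by 65: (189 - 65) - 1.5Q = 42 + 5Q, so Q_t = 12.6154. Buyers pay P_b = 170.0769; sellers receive P_s = P_b - 65 = 105.0769.
PS falls from (1/2)(22.6154)(113.0769) = 1278.6391 to (1/2)(12.6154)(63.0769) = 397.8698, a change of -880.7692.

-880.77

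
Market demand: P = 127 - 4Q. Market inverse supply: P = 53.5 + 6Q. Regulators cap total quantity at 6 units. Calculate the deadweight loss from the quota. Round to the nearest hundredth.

9.11

Unrestricted equilibrium: Q* = (127 - 53.5)/(4 + 6) = 7.35.
At Q = 6 the demand price is 127 - 4(6) = 103 and the supply price is 53.5 + 6(6) = 89.5.
DWL = (1/2)(gap between curves at 6) x (Q* - 6) = (1/2)(13.5)(1.35) = 9.1125.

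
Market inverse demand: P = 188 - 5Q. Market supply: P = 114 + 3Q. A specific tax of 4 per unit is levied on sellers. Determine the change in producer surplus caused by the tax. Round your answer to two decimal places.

Pre-tax equilibrium: 188 - 5Q = 114 + 3Q gives Q* = 9.25, P* = 141.75.
A tax on sellers shifts supply up by 4: 188 - 5Q = 114 + 3Q + 4, so Q_t = 8.75. Buyers pay P_b = 144.25; sellers receive P_s = P_b - 4 = 140.25.
Producers lose the trapezoid between P_s and P* out to Q_t plus the triangle from Q_t to Q*: change in PS = 114.8438 - 128.3438 = -13.5.

-13.50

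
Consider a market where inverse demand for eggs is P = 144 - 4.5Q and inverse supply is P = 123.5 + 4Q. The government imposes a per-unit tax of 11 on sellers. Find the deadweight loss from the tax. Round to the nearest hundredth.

7.12

Without the tax, 144 - 4.5Q = 123.5 + 4Q so Q* = 2.4118 and P* = 133.1471.
With the tax, sellers need 11 more per unit: 144 - 4.5Q = 123.5 + 4Q + 11, so Q_t = 1.1176. Buyers pay P_b = 138.9706; sellers receive P_s = P_b - 11 = 127.9706.
Deadweight loss is the triangle between the curves from Q_t to Q*: (1/2)(2.4118 - 1.1176)(11) = 7.1176.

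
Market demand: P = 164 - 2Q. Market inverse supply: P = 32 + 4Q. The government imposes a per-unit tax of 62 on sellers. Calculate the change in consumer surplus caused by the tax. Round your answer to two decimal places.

Pre-tax equilibrium: 164 - 2Q = 32 + 4Q gives Q* = 22, P* = 120.
A tax on sellers shifts supply up by 62: 164 - 2Q = 32 + 4Q + 62, so Q_t = 11.6667. Buyers pay P_b = 140.6667; sellers receive P_s = P_b - 62 = 78.6667.
Consumers lose the trapezoid between P* and P_b out to Q_t plus the triangle from Q_t to Q*: change in CS = 136.1111 - 484 = -347.8889.

-347.89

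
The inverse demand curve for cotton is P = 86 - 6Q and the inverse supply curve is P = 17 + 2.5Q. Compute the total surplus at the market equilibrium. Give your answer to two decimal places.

280.06

Set 86 - 6Q = 17 + 2.5Q, which gives 69 = 8.5Q, so Q* = 8.1176 and P* = 86 - 6(8.1176) = 37.2941.
CS = (1/2)(8.1176)(48.7059) = 197.6886 and PS = (1/2)(8.1176)(20.2941) = 82.3702, so total surplus = 280.0588.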